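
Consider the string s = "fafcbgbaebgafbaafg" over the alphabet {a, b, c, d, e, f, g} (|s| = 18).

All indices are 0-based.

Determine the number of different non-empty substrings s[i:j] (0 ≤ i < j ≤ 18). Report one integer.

155

rank | idx | suffix
   0 |  14 | aafg
   1 |   7 | aebgafbaafg
   2 |  11 | afbaafg
   3 |   1 | afcbgbaebgafbaafg
   4 |  15 | afg
   5 |  13 | baafg
   6 |   6 | baebgafbaafg
   7 |   9 | bgafbaafg
   8 |   4 | bgbaebgafbaafg
   9 |   3 | cbgbaebgafbaafg
  10 |   8 | ebgafbaafg
  11 |   0 | fafcbgbaebgafbaafg
  12 |  12 | fbaafg
  13 |   2 | fcbgbaebgafbaafg
  14 |  16 | fg
  15 |  17 | g
  16 |  10 | gafbaafg
  17 |   5 | gbaebgafbaafg

SA = [14, 7, 11, 1, 15, 13, 6, 9, 4, 3, 8, 0, 12, 2, 16, 17, 10, 5]
rank  pair      lcp
   1  s[14:],s[7:]  1  'a'
   2  s[7:],s[11:]  1  'a'
   3  s[11:],s[1:]  2  'af'
   4  s[1:],s[15:]  2  'af'
   5  s[15:],s[13:]  0  ''
   6  s[13:],s[6:]  2  'ba'
   7  s[6:],s[9:]  1  'b'
   8  s[9:],s[4:]  2  'bg'
   9  s[4:],s[3:]  0  ''
  10  s[3:],s[8:]  0  ''
  11  s[8:],s[0:]  0  ''
  12  s[0:],s[12:]  1  'f'
  13  s[12:],s[2:]  1  'f'
  14  s[2:],s[16:]  1  'f'
  15  s[16:],s[17:]  0  ''
  16  s[17:],s[10:]  1  'g'
  17  s[10:],s[5:]  1  'g'

n(n+1)/2 = 18·19/2 = 171
Σ LCP = 0 + 1 + 1 + 2 + 2 + 0 + 2 + 1 + 2 + 0 + 0 + 0 + 1 + 1 + 1 + 0 + 1 + 1 = 16
distinct = 171 − 16 = 155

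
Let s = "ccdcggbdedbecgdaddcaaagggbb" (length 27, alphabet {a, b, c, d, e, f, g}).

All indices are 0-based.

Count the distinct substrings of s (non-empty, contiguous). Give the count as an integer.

350

rank | idx | suffix
   0 |  19 | aaagggbb
   1 |  20 | aagggbb
   2 |  15 | addcaaagggbb
   3 |  21 | agggbb
   4 |  26 | b
   5 |  25 | bb
   6 |   6 | bdedbecgdaddcaaagggbb
   7 |  10 | becgdaddcaaagggbb
   8 |  18 | caaagggbb
   9 |   0 | ccdcggbdedbecgdaddcaaagggbb
  10 |   1 | cdcggbdedbecgdaddcaaagggbb
  11 |  12 | cgdaddcaaagggbb
  12 |   3 | cggbdedbecgdaddcaaagggbb
  13 |  14 | daddcaaagggbb
  14 |   9 | dbecgdaddcaaagggbb
  15 |  17 | dcaaagggbb
  16 |   2 | dcggbdedbecgdaddcaaagggbb
  17 |  16 | ddcaaagggbb
  18 |   7 | dedbecgdaddcaaagggbb
  19 |  11 | ecgdaddcaaagggbb
  20 |   8 | edbecgdaddcaaagggbb
  21 |  24 | gbb
  22 |   5 | gbdedbecgdaddcaaagggbb
  23 |  13 | gdaddcaaagggbb
  24 |  23 | ggbb
  25 |   4 | ggbdedbecgdaddcaaagggbb
  26 |  22 | gggbb

SA = [19, 20, 15, 21, 26, 25, 6, 10, 18, 0, 1, 12, 3, 14, 9, 17, 2, 16, 7, 11, 8, 24, 5, 13, 23, 4, 22]
rank  pair      lcp
   1  s[19:],s[20:]  2  'aa'
   2  s[20:],s[15:]  1  'a'
   3  s[15:],s[21:]  1  'a'
   4  s[21:],s[26:]  0  ''
   5  s[26:],s[25:]  1  'b'
   6  s[25:],s[6:]  1  'b'
   7  s[6:],s[10:]  1  'b'
   8  s[10:],s[18:]  0  ''
   9  s[18:],s[0:]  1  'c'
  10  s[0:],s[1:]  1  'c'
  11  s[1:],s[12:]  1  'c'
  12  s[12:],s[3:]  2  'cg'
  13  s[3:],s[14:]  0  ''
  14  s[14:],s[9:]  1  'd'
  15  s[9:],s[17:]  1  'd'
  16  s[17:],s[2:]  2  'dc'
  17  s[2:],s[16:]  1  'd'
  18  s[16:],s[7:]  1  'd'
  19  s[7:],s[11:]  0  ''
  20  s[11:],s[8:]  1  'e'
  21  s[8:],s[24:]  0  ''
  22  s[24:],s[5:]  2  'gb'
  23  s[5:],s[13:]  1  'g'
  24  s[13:],s[23:]  1  'g'
  25  s[23:],s[4:]  3  'ggb'
  26  s[4:],s[22:]  2  'gg'

n(n+1)/2 = 27·28/2 = 378
Σ LCP = 0 + 2 + 1 + 1 + 0 + 1 + 1 + 1 + 0 + 1 + 1 + 1 + 2 + 0 + 1 + 1 + 2 + 1 + 1 + 0 + 1 + 0 + 2 + 1 + 1 + 3 + 2 = 28
distinct = 378 − 28 = 350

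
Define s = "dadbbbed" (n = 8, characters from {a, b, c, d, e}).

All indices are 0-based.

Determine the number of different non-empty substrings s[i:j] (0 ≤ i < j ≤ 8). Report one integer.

31

rank | idx | suffix
   0 |   1 | adbbbed
   1 |   3 | bbbed
   2 |   4 | bbed
   3 |   5 | bed
   4 |   7 | d
   5 |   0 | dadbbbed
   6 |   2 | dbbbed
   7 |   6 | ed

SA = [1, 3, 4, 5, 7, 0, 2, 6]
rank  pair      lcp
   1  s[1:],s[3:]  0  ''
   2  s[3:],s[4:]  2  'bb'
   3  s[4:],s[5:]  1  'b'
   4  s[5:],s[7:]  0  ''
   5  s[7:],s[0:]  1  'd'
   6  s[0:],s[2:]  1  'd'
   7  s[2:],s[6:]  0  ''

n(n+1)/2 = 8·9/2 = 36
Σ LCP = 0 + 0 + 2 + 1 + 0 + 1 + 1 + 0 = 5
distinct = 36 − 5 = 31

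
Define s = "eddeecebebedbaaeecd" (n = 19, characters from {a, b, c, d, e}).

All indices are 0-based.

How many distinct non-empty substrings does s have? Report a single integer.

169

rank→(start, suffix):
  0 → (13, 'aaeecd')
  1 → (14, 'aeecd')
  2 → (12, 'baaeecd')
  3 → (7, 'bebedbaaeecd')
  4 → (9, 'bedbaaeecd')
  5 → (17, 'cd')
  6 → (5, 'cebebedbaaeecd')
  7 → (18, 'd')
  8 → (11, 'dbaaeecd')
  9 → (1, 'ddeecebebedbaaeecd')
  10 → (2, 'deecebebedbaaeecd')
  11 → (6, 'ebebedbaaeecd')
  12 → (8, 'ebedbaaeecd')
  13 → (16, 'ecd')
  14 → (4, 'ecebebedbaaeecd')
  15 → (10, 'edbaaeecd')
  16 → (0, 'eddeecebebedbaaeecd')
  17 → (15, 'eecd')
  18 → (3, 'eecebebedbaaeecd')

SA = [13, 14, 12, 7, 9, 17, 5, 18, 11, 1, 2, 6, 8, 16, 4, 10, 0, 15, 3]
[i] adj suffixes → lcp
  [1] 13/14 → 1 ('a')
  [2] 14/12 → 0 ('')
  [3] 12/7 → 1 ('b')
  [4] 7/9 → 2 ('be')
  [5] 9/17 → 0 ('')
  [6] 17/5 → 1 ('c')
  [7] 5/18 → 0 ('')
  [8] 18/11 → 1 ('d')
  [9] 11/1 → 1 ('d')
  [10] 1/2 → 1 ('d')
  [11] 2/6 → 0 ('')
  [12] 6/8 → 3 ('ebe')
  [13] 8/16 → 1 ('e')
  [14] 16/4 → 2 ('ec')
  [15] 4/10 → 1 ('e')
  [16] 10/0 → 2 ('ed')
  [17] 0/15 → 1 ('e')
  [18] 15/3 → 3 ('eec')

n(n+1)/2 = 19·20/2 = 190
Σ LCP = 0 + 1 + 0 + 1 + 2 + 0 + 1 + 0 + 1 + 1 + 1 + 0 + 3 + 1 + 2 + 1 + 2 + 1 + 3 = 21
distinct = 190 − 21 = 169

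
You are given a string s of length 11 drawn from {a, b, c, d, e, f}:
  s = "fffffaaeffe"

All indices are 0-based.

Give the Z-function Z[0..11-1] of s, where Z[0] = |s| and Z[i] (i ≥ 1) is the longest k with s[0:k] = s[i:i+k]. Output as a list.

[11, 4, 3, 2, 1, 0, 0, 0, 2, 1, 0]

Z[0]=11
i=1: fresh scan; Z[1]=4 extend→box=[1,5)
i=2: min(r-i=3, Z[1]=4)=3; Z[2]=3
i=3: min(r-i=2, Z[2]=3)=2; Z[3]=2
i=4: min(r-i=1, Z[3]=2)=1; Z[4]=1
i=5: fresh scan; Z[5]=0
i=6: fresh scan; Z[6]=0
i=7: fresh scan; Z[7]=0
i=8: fresh scan; Z[8]=2 extend→box=[8,10)
i=9: min(r-i=1, Z[1]=4)=1; Z[9]=1
i=10: fresh scan; Z[10]=0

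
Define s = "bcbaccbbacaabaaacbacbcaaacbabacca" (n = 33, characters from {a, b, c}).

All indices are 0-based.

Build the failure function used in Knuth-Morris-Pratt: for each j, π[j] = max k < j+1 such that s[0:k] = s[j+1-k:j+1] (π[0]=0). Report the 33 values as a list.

π[0] = 0
j=1 s[j]='c': π[1]=0 (border '')
j=2 s[j]='b': π[2]=1 (border 'b')
j=3 s[j]='a': k: 1→0; π[3]=0 (border '')
j=4 s[j]='c': π[4]=0 (border '')
j=5 s[j]='c': π[5]=0 (border '')
j=6 s[j]='b': π[6]=1 (border 'b')
j=7 s[j]='b': k: 1→0; π[7]=1 (border 'b')
j=8 s[j]='a': k: 1→0; π[8]=0 (border '')
j=9 s[j]='c': π[9]=0 (border '')
j=10 s[j]='a': π[10]=0 (border '')
j=11 s[j]='a': π[11]=0 (border '')
j=12 s[j]='b': π[12]=1 (border 'b')
j=13 s[j]='a': k: 1→0; π[13]=0 (border '')
j=14 s[j]='a': π[14]=0 (border '')
j=15 s[j]='a': π[15]=0 (border '')
j=16 s[j]='c': π[16]=0 (border '')
j=17 s[j]='b': π[17]=1 (border 'b')
j=18 s[j]='a': k: 1→0; π[18]=0 (border '')
j=19 s[j]='c': π[19]=0 (border '')
j=20 s[j]='b': π[20]=1 (border 'b')
j=21 s[j]='c': π[21]=2 (border 'bc')
j=22 s[j]='a': k: 2→0; π[22]=0 (border '')
j=23 s[j]='a': π[23]=0 (border '')
j=24 s[j]='a': π[24]=0 (border '')
j=25 s[j]='c': π[25]=0 (border '')
j=26 s[j]='b': π[26]=1 (border 'b')
j=27 s[j]='a': k: 1→0; π[27]=0 (border '')
j=28 s[j]='b': π[28]=1 (border 'b')
j=29 s[j]='a': k: 1→0; π[29]=0 (border '')
j=30 s[j]='c': π[30]=0 (border '')
j=31 s[j]='c': π[31]=0 (border '')
j=32 s[j]='a': π[32]=0 (border '')

[0, 0, 1, 0, 0, 0, 1, 1, 0, 0, 0, 0, 1, 0, 0, 0, 0, 1, 0, 0, 1, 2, 0, 0, 0, 0, 1, 0, 1, 0, 0, 0, 0]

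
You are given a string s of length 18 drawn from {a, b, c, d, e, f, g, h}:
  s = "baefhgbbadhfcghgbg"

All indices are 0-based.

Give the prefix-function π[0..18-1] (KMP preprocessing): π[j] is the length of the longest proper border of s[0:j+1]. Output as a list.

[0, 0, 0, 0, 0, 0, 1, 1, 2, 0, 0, 0, 0, 0, 0, 0, 1, 0]

π[0] = 0
j=1 s[j]='a': π[1]=0 (border '')
j=2 s[j]='e': π[2]=0 (border '')
j=3 s[j]='f': π[3]=0 (border '')
j=4 s[j]='h': π[4]=0 (border '')
j=5 s[j]='g': π[5]=0 (border '')
j=6 s[j]='b': π[6]=1 (border 'b')
j=7 s[j]='b': k: 1→0; π[7]=1 (border 'b')
j=8 s[j]='a': π[8]=2 (border 'ba')
j=9 s[j]='d': k: 2→0; π[9]=0 (border '')
j=10 s[j]='h': π[10]=0 (border '')
j=11 s[j]='f': π[11]=0 (border '')
j=12 s[j]='c': π[12]=0 (border '')
j=13 s[j]='g': π[13]=0 (border '')
j=14 s[j]='h': π[14]=0 (border '')
j=15 s[j]='g': π[15]=0 (border '')
j=16 s[j]='b': π[16]=1 (border 'b')
j=17 s[j]='g': k: 1→0; π[17]=0 (border '')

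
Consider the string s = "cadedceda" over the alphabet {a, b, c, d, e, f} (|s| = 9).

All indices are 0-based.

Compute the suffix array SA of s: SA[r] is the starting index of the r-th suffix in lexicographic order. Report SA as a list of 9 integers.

sorted suffixes:
  #0 SA[0]=8  'a'
  #1 SA[1]=1  'adedceda'
  #2 SA[2]=0  'cadedceda'
  #3 SA[3]=5  'ceda'
  #4 SA[4]=7  'da'
  #5 SA[5]=4  'dceda'
  #6 SA[6]=2  'dedceda'
  #7 SA[7]=6  'eda'
  #8 SA[8]=3  'edceda'

[8, 1, 0, 5, 7, 4, 2, 6, 3]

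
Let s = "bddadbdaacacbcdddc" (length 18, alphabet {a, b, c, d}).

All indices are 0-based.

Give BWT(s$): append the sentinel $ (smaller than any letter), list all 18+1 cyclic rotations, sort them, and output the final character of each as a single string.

cdacdcd$daabbdadbdc

rank  rotation             last
    0  $bddadbdaacacbcdddc  c
    1  aacacbcdddc$bddadbd  d
    2  acacbcdddc$bddadbda  a
    3  acbcdddc$bddadbdaac  c
    4  adbdaacacbcdddc$bdd  d
    5  bcdddc$bddadbdaacac  c
    6  bdaacacbcdddc$bddad  d
    7  bddadbdaacacbcdddc$  $
    8  c$bddadbdaacacbcddd  d
    9  cacbcdddc$bddadbdaa  a
   10  cbcdddc$bddadbdaaca  a
   11  cdddc$bddadbdaacacb  b
   12  daacacbcdddc$bddadb  b
   13  dadbdaacacbcdddc$bd  d
   14  dbdaacacbcdddc$bdda  a
   15  dc$bddadbdaacacbcdd  d
   16  ddadbdaacacbcdddc$b  b
   17  ddc$bddadbdaacacbcd  d
   18  dddc$bddadbdaacacbc  c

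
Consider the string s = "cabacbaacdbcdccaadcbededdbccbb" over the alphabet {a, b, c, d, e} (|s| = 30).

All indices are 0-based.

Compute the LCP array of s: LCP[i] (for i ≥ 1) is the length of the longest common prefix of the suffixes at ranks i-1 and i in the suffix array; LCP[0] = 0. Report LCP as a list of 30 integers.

sorted suffixes:
  #0 SA[0]=6  'aacdbcdccaadcbededdbccbb'
  #1 SA[1]=15  'aadcbededdbccbb'
  #2 SA[2]=1  'abacbaacdbcdccaadcbededdbccbb'
  #3 SA[3]=3  'acbaacdbcdccaadcbededdbccbb'
  #4 SA[4]=7  'acdbcdccaadcbededdbccbb'
  #5 SA[5]=16  'adcbededdbccbb'
  #6 SA[6]=29  'b'
  #7 SA[7]=5  'baacdbcdccaadcbededdbccbb'
  #8 SA[8]=2  'bacbaacdbcdccaadcbededdbccbb'
  #9 SA[9]=28  'bb'
  #10 SA[10]=25  'bccbb'
  #11 SA[11]=10  'bcdccaadcbededdbccbb'
  #12 SA[12]=19  'bededdbccbb'
  #13 SA[13]=14  'caadcbededdbccbb'
  #14 SA[14]=0  'cabacbaacdbcdccaadcbededdbccbb'
  #15 SA[15]=4  'cbaacdbcdccaadcbededdbccbb'
  #16 SA[16]=27  'cbb'
  #17 SA[17]=18  'cbededdbccbb'
  #18 SA[18]=13  'ccaadcbededdbccbb'
  #19 SA[19]=26  'ccbb'
  #20 SA[20]=8  'cdbcdccaadcbededdbccbb'
  #21 SA[21]=11  'cdccaadcbededdbccbb'
  #22 SA[22]=24  'dbccbb'
  #23 SA[23]=9  'dbcdccaadcbededdbccbb'
  #24 SA[24]=17  'dcbededdbccbb'
  #25 SA[25]=12  'dccaadcbededdbccbb'
  #26 SA[26]=23  'ddbccbb'
  #27 SA[27]=21  'deddbccbb'
  #28 SA[28]=22  'eddbccbb'
  #29 SA[29]=20  'ededdbccbb'

SA = [6, 15, 1, 3, 7, 16, 29, 5, 2, 28, 25, 10, 19, 14, 0, 4, 27, 18, 13, 26, 8, 11, 24, 9, 17, 12, 23, 21, 22, 20]
[i] adj suffixes → lcp
  [1] 6/15 → 2 ('aa')
  [2] 15/1 → 1 ('a')
  [3] 1/3 → 1 ('a')
  [4] 3/7 → 2 ('ac')
  [5] 7/16 → 1 ('a')
  [6] 16/29 → 0 ('')
  [7] 29/5 → 1 ('b')
  [8] 5/2 → 2 ('ba')
  [9] 2/28 → 1 ('b')
  [10] 28/25 → 1 ('b')
  [11] 25/10 → 2 ('bc')
  [12] 10/19 → 1 ('b')
  [13] 19/14 → 0 ('')
  [14] 14/0 → 2 ('ca')
  [15] 0/4 → 1 ('c')
  [16] 4/27 → 2 ('cb')
  [17] 27/18 → 2 ('cb')
  [18] 18/13 → 1 ('c')
  [19] 13/26 → 2 ('cc')
  [20] 26/8 → 1 ('c')
  [21] 8/11 → 2 ('cd')
  [22] 11/24 → 0 ('')
  [23] 24/9 → 3 ('dbc')
  [24] 9/17 → 1 ('d')
  [25] 17/12 → 2 ('dc')
  [26] 12/23 → 1 ('d')
  [27] 23/21 → 1 ('d')
  [28] 21/22 → 0 ('')
  [29] 22/20 → 2 ('ed')

[0, 2, 1, 1, 2, 1, 0, 1, 2, 1, 1, 2, 1, 0, 2, 1, 2, 2, 1, 2, 1, 2, 0, 3, 1, 2, 1, 1, 0, 2]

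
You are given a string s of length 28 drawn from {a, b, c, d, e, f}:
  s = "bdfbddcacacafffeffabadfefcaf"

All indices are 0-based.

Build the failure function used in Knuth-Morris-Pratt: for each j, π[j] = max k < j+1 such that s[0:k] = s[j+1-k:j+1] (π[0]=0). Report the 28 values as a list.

[0, 0, 0, 1, 2, 0, 0, 0, 0, 0, 0, 0, 0, 0, 0, 0, 0, 0, 0, 1, 0, 0, 0, 0, 0, 0, 0, 0]

π[0] = 0
j=1 s[j]='d': π[1]=0 (border '')
j=2 s[j]='f': π[2]=0 (border '')
j=3 s[j]='b': π[3]=1 (border 'b')
j=4 s[j]='d': π[4]=2 (border 'bd')
j=5 s[j]='d': k: 2→0; π[5]=0 (border '')
j=6 s[j]='c': π[6]=0 (border '')
j=7 s[j]='a': π[7]=0 (border '')
j=8 s[j]='c': π[8]=0 (border '')
j=9 s[j]='a': π[9]=0 (border '')
j=10 s[j]='c': π[10]=0 (border '')
j=11 s[j]='a': π[11]=0 (border '')
j=12 s[j]='f': π[12]=0 (border '')
j=13 s[j]='f': π[13]=0 (border '')
j=14 s[j]='f': π[14]=0 (border '')
j=15 s[j]='e': π[15]=0 (border '')
j=16 s[j]='f': π[16]=0 (border '')
j=17 s[j]='f': π[17]=0 (border '')
j=18 s[j]='a': π[18]=0 (border '')
j=19 s[j]='b': π[19]=1 (border 'b')
j=20 s[j]='a': k: 1→0; π[20]=0 (border '')
j=21 s[j]='d': π[21]=0 (border '')
j=22 s[j]='f': π[22]=0 (border '')
j=23 s[j]='e': π[23]=0 (border '')
j=24 s[j]='f': π[24]=0 (border '')
j=25 s[j]='c': π[25]=0 (border '')
j=26 s[j]='a': π[26]=0 (border '')
j=27 s[j]='f': π[27]=0 (border '')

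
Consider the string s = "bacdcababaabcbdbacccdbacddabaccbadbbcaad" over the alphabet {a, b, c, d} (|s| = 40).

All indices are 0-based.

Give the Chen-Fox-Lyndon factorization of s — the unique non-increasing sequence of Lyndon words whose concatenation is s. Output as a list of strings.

emit factor 1: 'b' (i=0, period=1)
emit factor 2: 'acdc' (i=1, period=4)
emit factor 3: 'ab' (i=5, period=2)
emit factor 4: 'ab' (i=7, period=2)
emit factor 5: 'aabcbdbacccdbacddabaccbadbbcaad' (i=9, period=31)

["b", "acdc", "ab", "ab", "aabcbdbacccdbacddabaccbadbbcaad"]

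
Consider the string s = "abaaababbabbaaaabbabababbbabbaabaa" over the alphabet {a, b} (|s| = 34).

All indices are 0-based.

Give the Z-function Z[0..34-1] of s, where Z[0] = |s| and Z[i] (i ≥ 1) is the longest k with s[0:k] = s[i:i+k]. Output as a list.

[34, 0, 1, 1, 3, 0, 2, 0, 0, 2, 0, 0, 1, 1, 1, 2, 0, 0, 3, 0, 3, 0, 2, 0, 0, 0, 2, 0, 0, 1, 4, 0, 1, 1]

Z[0]=34
i=1: outside box; Z[1]=0
i=2: outside box; Z[2]=1 scan→box=[2,3)
i=3: outside box; Z[3]=1 scan→box=[3,4)
i=4: outside box; Z[4]=3 scan→box=[4,7)
i=5: min(r-i=2, Z[1]=0)=0; Z[5]=0
i=6: min(r-i=1, Z[2]=1)=1; Z[6]=2 scan→box=[6,8)
i=7: min(r-i=1, Z[1]=0)=0; Z[7]=0
i=8: outside box; Z[8]=0
i=9: outside box; Z[9]=2 scan→box=[9,11)
i=10: min(r-i=1, Z[1]=0)=0; Z[10]=0
i=11: outside box; Z[11]=0
i=12: outside box; Z[12]=1 scan→box=[12,13)
i=13: outside box; Z[13]=1 scan→box=[13,14)
i=14: outside box; Z[14]=1 scan→box=[14,15)
i=15: outside box; Z[15]=2 scan→box=[15,17)
i=16: min(r-i=1, Z[1]=0)=0; Z[16]=0
i=17: outside box; Z[17]=0
i=18: outside box; Z[18]=3 scan→box=[18,21)
i=19: min(r-i=2, Z[1]=0)=0; Z[19]=0
i=20: min(r-i=1, Z[2]=1)=1; Z[20]=3 scan→box=[20,23)
i=21: min(r-i=2, Z[1]=0)=0; Z[21]=0
i=22: min(r-i=1, Z[2]=1)=1; Z[22]=2 scan→box=[22,24)
i=23: min(r-i=1, Z[1]=0)=0; Z[23]=0
i=24: outside box; Z[24]=0
i=25: outside box; Z[25]=0
i=26: outside box; Z[26]=2 scan→box=[26,28)
i=27: min(r-i=1, Z[1]=0)=0; Z[27]=0
i=28: outside box; Z[28]=0
i=29: outside box; Z[29]=1 scan→box=[29,30)
i=30: outside box; Z[30]=4 scan→box=[30,34)
i=31: min(r-i=3, Z[1]=0)=0; Z[31]=0
i=32: min(r-i=2, Z[2]=1)=1; Z[32]=1
i=33: min(r-i=1, Z[3]=1)=1; Z[33]=1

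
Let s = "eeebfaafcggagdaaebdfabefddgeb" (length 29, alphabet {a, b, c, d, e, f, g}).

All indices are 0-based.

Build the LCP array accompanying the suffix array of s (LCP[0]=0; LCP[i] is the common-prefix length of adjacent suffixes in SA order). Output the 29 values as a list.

rank | idx | suffix
   0 |  14 | aaebdfabefddgeb
   1 |   5 | aafcggagdaaebdfabefddgeb
   2 |  20 | abefddgeb
   3 |  15 | aebdfabefddgeb
   4 |   6 | afcggagdaaebdfabefddgeb
   5 |  11 | agdaaebdfabefddgeb
   6 |  28 | b
   7 |  17 | bdfabefddgeb
   8 |  21 | befddgeb
   9 |   3 | bfaafcggagdaaebdfabefddgeb
  10 |   8 | cggagdaaebdfabefddgeb
  11 |  13 | daaebdfabefddgeb
  12 |  24 | ddgeb
  13 |  18 | dfabefddgeb
  14 |  25 | dgeb
  15 |  27 | eb
  16 |  16 | ebdfabefddgeb
  17 |   2 | ebfaafcggagdaaebdfabefddgeb
  18 |   1 | eebfaafcggagdaaebdfabefddgeb
  19 |   0 | eeebfaafcggagdaaebdfabefddgeb
  20 |  22 | efddgeb
  21 |   4 | faafcggagdaaebdfabefddgeb
  22 |  19 | fabefddgeb
  23 |   7 | fcggagdaaebdfabefddgeb
  24 |  23 | fddgeb
  25 |  10 | gagdaaebdfabefddgeb
  26 |  12 | gdaaebdfabefddgeb
  27 |  26 | geb
  28 |   9 | ggagdaaebdfabefddgeb

SA = [14, 5, 20, 15, 6, 11, 28, 17, 21, 3, 8, 13, 24, 18, 25, 27, 16, 2, 1, 0, 22, 4, 19, 7, 23, 10, 12, 26, 9]
i: (SA[i-1],SA[i]) lcp shared
  1: (14,5) 2 'aa'
  2: (5,20) 1 'a'
  3: (20,15) 1 'a'
  4: (15,6) 1 'a'
  5: (6,11) 1 'a'
  6: (11,28) 0 ''
  7: (28,17) 1 'b'
  8: (17,21) 1 'b'
  9: (21,3) 1 'b'
  10: (3,8) 0 ''
  11: (8,13) 0 ''
  12: (13,24) 1 'd'
  13: (24,18) 1 'd'
  14: (18,25) 1 'd'
  15: (25,27) 0 ''
  16: (27,16) 2 'eb'
  17: (16,2) 2 'eb'
  18: (2,1) 1 'e'
  19: (1,0) 2 'ee'
  20: (0,22) 1 'e'
  21: (22,4) 0 ''
  22: (4,19) 2 'fa'
  23: (19,7) 1 'f'
  24: (7,23) 1 'f'
  25: (23,10) 0 ''
  26: (10,12) 1 'g'
  27: (12,26) 1 'g'
  28: (26,9) 1 'g'

[0, 2, 1, 1, 1, 1, 0, 1, 1, 1, 0, 0, 1, 1, 1, 0, 2, 2, 1, 2, 1, 0, 2, 1, 1, 0, 1, 1, 1]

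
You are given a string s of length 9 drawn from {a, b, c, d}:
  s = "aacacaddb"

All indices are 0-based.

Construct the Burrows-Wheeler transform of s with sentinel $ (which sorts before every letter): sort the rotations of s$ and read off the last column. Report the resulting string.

b$accdaada

rank  rotation    last
    0  $aacacaddb  b
    1  aacacaddb$  $
    2  acacaddb$a  a
    3  acaddb$aac  c
    4  addb$aacac  c
    5  b$aacacadd  d
    6  cacaddb$aa  a
    7  caddb$aaca  a
    8  db$aacacad  d
    9  ddb$aacaca  a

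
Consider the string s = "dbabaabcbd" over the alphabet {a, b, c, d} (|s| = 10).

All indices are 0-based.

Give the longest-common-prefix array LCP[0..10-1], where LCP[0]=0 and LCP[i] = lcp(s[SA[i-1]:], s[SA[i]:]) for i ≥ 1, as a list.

sorted suffixes:
  #0 SA[0]=4  'aabcbd'
  #1 SA[1]=2  'abaabcbd'
  #2 SA[2]=5  'abcbd'
  #3 SA[3]=3  'baabcbd'
  #4 SA[4]=1  'babaabcbd'
  #5 SA[5]=6  'bcbd'
  #6 SA[6]=8  'bd'
  #7 SA[7]=7  'cbd'
  #8 SA[8]=9  'd'
  #9 SA[9]=0  'dbabaabcbd'

SA = [4, 2, 5, 3, 1, 6, 8, 7, 9, 0]
[i] adj suffixes → lcp
  [1] 4/2 → 1 ('a')
  [2] 2/5 → 2 ('ab')
  [3] 5/3 → 0 ('')
  [4] 3/1 → 2 ('ba')
  [5] 1/6 → 1 ('b')
  [6] 6/8 → 1 ('b')
  [7] 8/7 → 0 ('')
  [8] 7/9 → 0 ('')
  [9] 9/0 → 1 ('d')

[0, 1, 2, 0, 2, 1, 1, 0, 0, 1]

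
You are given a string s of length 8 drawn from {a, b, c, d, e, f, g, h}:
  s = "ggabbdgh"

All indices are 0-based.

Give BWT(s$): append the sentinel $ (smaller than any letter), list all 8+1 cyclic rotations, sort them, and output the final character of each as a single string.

hgabbg$dg

rank  rotation   last
    0  $ggabbdgh  h
    1  abbdgh$gg  g
    2  bbdgh$gga  a
    3  bdgh$ggab  b
    4  dgh$ggabb  b
    5  gabbdgh$g  g
    6  ggabbdgh$  $
    7  gh$ggabbd  d
    8  h$ggabbdg  g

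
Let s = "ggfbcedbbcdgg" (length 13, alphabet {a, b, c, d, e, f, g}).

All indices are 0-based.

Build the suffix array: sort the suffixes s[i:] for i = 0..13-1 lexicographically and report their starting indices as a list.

sorted suffixes:
  #0 SA[0]=7  'bbcdgg'
  #1 SA[1]=8  'bcdgg'
  #2 SA[2]=3  'bcedbbcdgg'
  #3 SA[3]=9  'cdgg'
  #4 SA[4]=4  'cedbbcdgg'
  #5 SA[5]=6  'dbbcdgg'
  #6 SA[6]=10  'dgg'
  #7 SA[7]=5  'edbbcdgg'
  #8 SA[8]=2  'fbcedbbcdgg'
  #9 SA[9]=12  'g'
  #10 SA[10]=1  'gfbcedbbcdgg'
  #11 SA[11]=11  'gg'
  #12 SA[12]=0  'ggfbcedbbcdgg'

[7, 8, 3, 9, 4, 6, 10, 5, 2, 12, 1, 11, 0]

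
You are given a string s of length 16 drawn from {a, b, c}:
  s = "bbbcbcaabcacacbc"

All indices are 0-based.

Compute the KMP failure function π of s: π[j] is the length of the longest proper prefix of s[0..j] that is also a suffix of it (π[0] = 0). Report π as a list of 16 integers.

[0, 1, 2, 0, 1, 0, 0, 0, 1, 0, 0, 0, 0, 0, 1, 0]

π[0] = 0
j=1 s[j]='b': π[1]=1 (border 'b')
j=2 s[j]='b': π[2]=2 (border 'bb')
j=3 s[j]='c': k: 2→1→0; π[3]=0 (border '')
j=4 s[j]='b': π[4]=1 (border 'b')
j=5 s[j]='c': k: 1→0; π[5]=0 (border '')
j=6 s[j]='a': π[6]=0 (border '')
j=7 s[j]='a': π[7]=0 (border '')
j=8 s[j]='b': π[8]=1 (border 'b')
j=9 s[j]='c': k: 1→0; π[9]=0 (border '')
j=10 s[j]='a': π[10]=0 (border '')
j=11 s[j]='c': π[11]=0 (border '')
j=12 s[j]='a': π[12]=0 (border '')
j=13 s[j]='c': π[13]=0 (border '')
j=14 s[j]='b': π[14]=1 (border 'b')
j=15 s[j]='c': k: 1→0; π[15]=0 (border '')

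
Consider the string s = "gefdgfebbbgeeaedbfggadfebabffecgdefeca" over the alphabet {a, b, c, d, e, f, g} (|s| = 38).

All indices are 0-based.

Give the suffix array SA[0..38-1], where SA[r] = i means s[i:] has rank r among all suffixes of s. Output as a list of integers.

[37, 25, 20, 13, 24, 7, 8, 26, 16, 9, 36, 30, 15, 32, 21, 3, 12, 23, 6, 35, 29, 14, 11, 1, 33, 2, 22, 5, 34, 28, 27, 17, 19, 31, 10, 0, 4, 18]

sorted suffixes:
  #0 SA[0]=37  'a'
  #1 SA[1]=25  'abffecgdefeca'
  #2 SA[2]=20  'adfebabffecgdefeca'
  #3 SA[3]=13  'aedbfggadfebabffecgdefeca'
  #4 SA[4]=24  'babffecgdefeca'
  #5 SA[5]=7  'bbbgeeaedbfggadfebabffecgdefeca'
  #6 SA[6]=8  'bbgeeaedbfggadfebabffecgdefeca'
  #7 SA[7]=26  'bffecgdefeca'
  #8 SA[8]=16  'bfggadfebabffecgdefeca'
  #9 SA[9]=9  'bgeeaedbfggadfebabffecgdefeca'
  #10 SA[10]=36  'ca'
  #11 SA[11]=30  'cgdefeca'
  #12 SA[12]=15  'dbfggadfebabffecgdefeca'
  #13 SA[13]=32  'defeca'
  #14 SA[14]=21  'dfebabffecgdefeca'
  #15 SA[15]=3  'dgfebbbgeeaedbfggadfebabffecgdefeca'
  #16 SA[16]=12  'eaedbfggadfebabffecgdefeca'
  #17 SA[17]=23  'ebabffecgdefeca'
  #18 SA[18]=6  'ebbbgeeaedbfggadfebabffecgdefeca'
  #19 SA[19]=35  'eca'
  #20 SA[20]=29  'ecgdefeca'
  #21 SA[21]=14  'edbfggadfebabffecgdefeca'
  #22 SA[22]=11  'eeaedbfggadfebabffecgdefeca'
  #23 SA[23]=1  'efdgfebbbgeeaedbfggadfebabffecgdefeca'
  #24 SA[24]=33  'efeca'
  #25 SA[25]=2  'fdgfebbbgeeaedbfggadfebabffecgdefeca'
  #26 SA[26]=22  'febabffecgdefeca'
  #27 SA[27]=5  'febbbgeeaedbfggadfebabffecgdefeca'
  #28 SA[28]=34  'feca'
  #29 SA[29]=28  'fecgdefeca'
  #30 SA[30]=27  'ffecgdefeca'
  #31 SA[31]=17  'fggadfebabffecgdefeca'
  #32 SA[32]=19  'gadfebabffecgdefeca'
  #33 SA[33]=31  'gdefeca'
  #34 SA[34]=10  'geeaedbfggadfebabffecgdefeca'
  #35 SA[35]=0  'gefdgfebbbgeeaedbfggadfebabffecgdefeca'
  #36 SA[36]=4  'gfebbbgeeaedbfggadfebabffecgdefeca'
  #37 SA[37]=18  'ggadfebabffecgdefeca'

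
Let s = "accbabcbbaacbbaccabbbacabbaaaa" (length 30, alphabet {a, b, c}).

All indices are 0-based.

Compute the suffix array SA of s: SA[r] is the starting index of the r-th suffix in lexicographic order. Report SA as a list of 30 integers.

rank→(start, suffix):
  0 → (29, 'a')
  1 → (28, 'aa')
  2 → (27, 'aaa')
  3 → (26, 'aaaa')
  4 → (9, 'aacbbaccabbbacabbaaaa')
  5 → (23, 'abbaaaa')
  6 → (17, 'abbbacabbaaaa')
  7 → (4, 'abcbbaacbbaccabbbacabbaaaa')
  8 → (21, 'acabbaaaa')
  9 → (10, 'acbbaccabbbacabbaaaa')
  10 → (14, 'accabbbacabbaaaa')
  11 → (0, 'accbabcbbaacbbaccabbbacabbaaaa')
  12 → (25, 'baaaa')
  13 → (8, 'baacbbaccabbbacabbaaaa')
  14 → (3, 'babcbbaacbbaccabbbacabbaaaa')
  15 → (20, 'bacabbaaaa')
  16 → (13, 'baccabbbacabbaaaa')
  17 → (24, 'bbaaaa')
  18 → (7, 'bbaacbbaccabbbacabbaaaa')
  19 → (19, 'bbacabbaaaa')
  20 → (12, 'bbaccabbbacabbaaaa')
  21 → (18, 'bbbacabbaaaa')
  22 → (5, 'bcbbaacbbaccabbbacabbaaaa')
  23 → (22, 'cabbaaaa')
  24 → (16, 'cabbbacabbaaaa')
  25 → (2, 'cbabcbbaacbbaccabbbacabbaaaa')
  26 → (6, 'cbbaacbbaccabbbacabbaaaa')
  27 → (11, 'cbbaccabbbacabbaaaa')
  28 → (15, 'ccabbbacabbaaaa')
  29 → (1, 'ccbabcbbaacbbaccabbbacabbaaaa')

[29, 28, 27, 26, 9, 23, 17, 4, 21, 10, 14, 0, 25, 8, 3, 20, 13, 24, 7, 19, 12, 18, 5, 22, 16, 2, 6, 11, 15, 1]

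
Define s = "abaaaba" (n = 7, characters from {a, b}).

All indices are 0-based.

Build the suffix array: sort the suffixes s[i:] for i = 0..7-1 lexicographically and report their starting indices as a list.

[6, 2, 3, 4, 0, 5, 1]

sorted suffixes:
  #0 SA[0]=6  'a'
  #1 SA[1]=2  'aaaba'
  #2 SA[2]=3  'aaba'
  #3 SA[3]=4  'aba'
  #4 SA[4]=0  'abaaaba'
  #5 SA[5]=5  'ba'
  #6 SA[6]=1  'baaaba'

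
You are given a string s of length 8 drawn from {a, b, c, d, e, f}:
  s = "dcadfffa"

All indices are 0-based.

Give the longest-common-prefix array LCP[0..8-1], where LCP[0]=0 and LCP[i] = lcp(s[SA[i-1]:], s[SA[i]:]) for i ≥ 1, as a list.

[0, 1, 0, 0, 1, 0, 1, 2]

sorted suffixes:
  #0 SA[0]=7  'a'
  #1 SA[1]=2  'adfffa'
  #2 SA[2]=1  'cadfffa'
  #3 SA[3]=0  'dcadfffa'
  #4 SA[4]=3  'dfffa'
  #5 SA[5]=6  'fa'
  #6 SA[6]=5  'ffa'
  #7 SA[7]=4  'fffa'

SA = [7, 2, 1, 0, 3, 6, 5, 4]
i: (SA[i-1],SA[i]) lcp shared
  1: (7,2) 1 'a'
  2: (2,1) 0 ''
  3: (1,0) 0 ''
  4: (0,3) 1 'd'
  5: (3,6) 0 ''
  6: (6,5) 1 'f'
  7: (5,4) 2 'ff'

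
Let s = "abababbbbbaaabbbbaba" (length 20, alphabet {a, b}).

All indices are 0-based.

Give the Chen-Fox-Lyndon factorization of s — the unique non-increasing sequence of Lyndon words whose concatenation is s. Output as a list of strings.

emit factor 1: 'abababbbbb' (i=0, period=10)
emit factor 2: 'aaabbbbab' (i=10, period=9)
emit factor 3: 'a' (i=19, period=1)

["abababbbbb", "aaabbbbab", "a"]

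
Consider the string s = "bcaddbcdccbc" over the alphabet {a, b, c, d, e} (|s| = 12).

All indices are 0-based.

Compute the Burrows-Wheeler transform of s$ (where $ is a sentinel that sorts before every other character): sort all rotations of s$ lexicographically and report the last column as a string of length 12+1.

ccc$dbbcdbdca

rank  rotation       last
    0  $bcaddbcdccbc  c
    1  addbcdccbc$bc  c
    2  bc$bcaddbcdcc  c
    3  bcaddbcdccbc$  $
    4  bcdccbc$bcadd  d
    5  c$bcaddbcdccb  b
    6  caddbcdccbc$b  b
    7  cbc$bcaddbcdc  c
    8  ccbc$bcaddbcd  d
    9  cdccbc$bcaddb  b
   10  dbcdccbc$bcad  d
   11  dccbc$bcaddbc  c
   12  ddbcdccbc$bca  a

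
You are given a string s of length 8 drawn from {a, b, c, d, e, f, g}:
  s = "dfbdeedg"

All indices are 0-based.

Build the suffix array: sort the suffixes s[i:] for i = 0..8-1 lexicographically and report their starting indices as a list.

rank | idx | suffix
   0 |   2 | bdeedg
   1 |   3 | deedg
   2 |   0 | dfbdeedg
   3 |   6 | dg
   4 |   5 | edg
   5 |   4 | eedg
   6 |   1 | fbdeedg
   7 |   7 | g

[2, 3, 0, 6, 5, 4, 1, 7]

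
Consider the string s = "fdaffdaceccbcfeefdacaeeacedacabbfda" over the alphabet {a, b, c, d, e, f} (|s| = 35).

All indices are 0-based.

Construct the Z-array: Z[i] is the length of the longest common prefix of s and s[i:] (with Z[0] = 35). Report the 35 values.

Z[0]=35
i=1: fresh scan; Z[1]=0
i=2: fresh scan; Z[2]=0
i=3: fresh scan; Z[3]=1 grow→box=[3,4)
i=4: fresh scan; Z[4]=3 grow→box=[4,7)
i=5: min(r-i=2, Z[1]=0)=0; Z[5]=0
i=6: min(r-i=1, Z[2]=0)=0; Z[6]=0
i=7: fresh scan; Z[7]=0
i=8: fresh scan; Z[8]=0
i=9: fresh scan; Z[9]=0
i=10: fresh scan; Z[10]=0
i=11: fresh scan; Z[11]=0
i=12: fresh scan; Z[12]=0
i=13: fresh scan; Z[13]=1 grow→box=[13,14)
i=14: fresh scan; Z[14]=0
i=15: fresh scan; Z[15]=0
i=16: fresh scan; Z[16]=3 grow→box=[16,19)
i=17: min(r-i=2, Z[1]=0)=0; Z[17]=0
i=18: min(r-i=1, Z[2]=0)=0; Z[18]=0
i=19: fresh scan; Z[19]=0
i=20: fresh scan; Z[20]=0
i=21: fresh scan; Z[21]=0
i=22: fresh scan; Z[22]=0
i=23: fresh scan; Z[23]=0
i=24: fresh scan; Z[24]=0
i=25: fresh scan; Z[25]=0
i=26: fresh scan; Z[26]=0
i=27: fresh scan; Z[27]=0
i=28: fresh scan; Z[28]=0
i=29: fresh scan; Z[29]=0
i=30: fresh scan; Z[30]=0
i=31: fresh scan; Z[31]=0
i=32: fresh scan; Z[32]=3 grow→box=[32,35)
i=33: min(r-i=2, Z[1]=0)=0; Z[33]=0
i=34: min(r-i=1, Z[2]=0)=0; Z[34]=0

[35, 0, 0, 1, 3, 0, 0, 0, 0, 0, 0, 0, 0, 1, 0, 0, 3, 0, 0, 0, 0, 0, 0, 0, 0, 0, 0, 0, 0, 0, 0, 0, 3, 0, 0]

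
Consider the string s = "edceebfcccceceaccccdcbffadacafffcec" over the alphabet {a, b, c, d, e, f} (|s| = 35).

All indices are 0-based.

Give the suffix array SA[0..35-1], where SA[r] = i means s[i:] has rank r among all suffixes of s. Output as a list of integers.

[26, 14, 24, 28, 5, 21, 34, 27, 20, 15, 7, 16, 8, 17, 9, 18, 12, 32, 10, 2, 25, 19, 1, 13, 4, 33, 11, 0, 3, 23, 6, 31, 22, 30, 29]

sorted suffixes:
  #0 SA[0]=26  'acafffcec'
  #1 SA[1]=14  'accccdcbffadacafffcec'
  #2 SA[2]=24  'adacafffcec'
  #3 SA[3]=28  'afffcec'
  #4 SA[4]=5  'bfcccceceaccccdcbffadacafffcec'
  #5 SA[5]=21  'bffadacafffcec'
  #6 SA[6]=34  'c'
  #7 SA[7]=27  'cafffcec'
  #8 SA[8]=20  'cbffadacafffcec'
  #9 SA[9]=15  'ccccdcbffadacafffcec'
  #10 SA[10]=7  'cccceceaccccdcbffadacafffcec'
  #11 SA[11]=16  'cccdcbffadacafffcec'
  #12 SA[12]=8  'ccceceaccccdcbffadacafffcec'
  #13 SA[13]=17  'ccdcbffadacafffcec'
  #14 SA[14]=9  'cceceaccccdcbffadacafffcec'
  #15 SA[15]=18  'cdcbffadacafffcec'
  #16 SA[16]=12  'ceaccccdcbffadacafffcec'
  #17 SA[17]=32  'cec'
  #18 SA[18]=10  'ceceaccccdcbffadacafffcec'
  #19 SA[19]=2  'ceebfcccceceaccccdcbffadacafffcec'
  #20 SA[20]=25  'dacafffcec'
  #21 SA[21]=19  'dcbffadacafffcec'
  #22 SA[22]=1  'dceebfcccceceaccccdcbffadacafffcec'
  #23 SA[23]=13  'eaccccdcbffadacafffcec'
  #24 SA[24]=4  'ebfcccceceaccccdcbffadacafffcec'
  #25 SA[25]=33  'ec'
  #26 SA[26]=11  'eceaccccdcbffadacafffcec'
  #27 SA[27]=0  'edceebfcccceceaccccdcbffadacafffcec'
  #28 SA[28]=3  'eebfcccceceaccccdcbffadacafffcec'
  #29 SA[29]=23  'fadacafffcec'
  #30 SA[30]=6  'fcccceceaccccdcbffadacafffcec'
  #31 SA[31]=31  'fcec'
  #32 SA[32]=22  'ffadacafffcec'
  #33 SA[33]=30  'ffcec'
  #34 SA[34]=29  'fffcec'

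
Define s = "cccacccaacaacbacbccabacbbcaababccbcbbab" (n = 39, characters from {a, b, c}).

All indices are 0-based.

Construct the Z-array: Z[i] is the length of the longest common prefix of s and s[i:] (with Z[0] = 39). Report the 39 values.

Z[0]=39
i=1: fresh scan; Z[1]=2 extend→box=[1,3)
i=2: min(r-i=1, Z[1]=2)=1; Z[2]=1
i=3: fresh scan; Z[3]=0
i=4: fresh scan; Z[4]=4 extend→box=[4,8)
i=5: min(r-i=3, Z[1]=2)=2; Z[5]=2
i=6: min(r-i=2, Z[2]=1)=1; Z[6]=1
i=7: min(r-i=1, Z[3]=0)=0; Z[7]=0
i=8: fresh scan; Z[8]=0
i=9: fresh scan; Z[9]=1 extend→box=[9,10)
i=10: fresh scan; Z[10]=0
i=11: fresh scan; Z[11]=0
i=12: fresh scan; Z[12]=1 extend→box=[12,13)
i=13: fresh scan; Z[13]=0
i=14: fresh scan; Z[14]=0
i=15: fresh scan; Z[15]=1 extend→box=[15,16)
i=16: fresh scan; Z[16]=0
i=17: fresh scan; Z[17]=2 extend→box=[17,19)
i=18: min(r-i=1, Z[1]=2)=1; Z[18]=1
i=19: fresh scan; Z[19]=0
i=20: fresh scan; Z[20]=0
i=21: fresh scan; Z[21]=0
i=22: fresh scan; Z[22]=1 extend→box=[22,23)
i=23: fresh scan; Z[23]=0
i=24: fresh scan; Z[24]=0
i=25: fresh scan; Z[25]=1 extend→box=[25,26)
i=26: fresh scan; Z[26]=0
i=27: fresh scan; Z[27]=0
i=28: fresh scan; Z[28]=0
i=29: fresh scan; Z[29]=0
i=30: fresh scan; Z[30]=0
i=31: fresh scan; Z[31]=2 extend→box=[31,33)
i=32: min(r-i=1, Z[1]=2)=1; Z[32]=1
i=33: fresh scan; Z[33]=0
i=34: fresh scan; Z[34]=1 extend→box=[34,35)
i=35: fresh scan; Z[35]=0
i=36: fresh scan; Z[36]=0
i=37: fresh scan; Z[37]=0
i=38: fresh scan; Z[38]=0

[39, 2, 1, 0, 4, 2, 1, 0, 0, 1, 0, 0, 1, 0, 0, 1, 0, 2, 1, 0, 0, 0, 1, 0, 0, 1, 0, 0, 0, 0, 0, 2, 1, 0, 1, 0, 0, 0, 0]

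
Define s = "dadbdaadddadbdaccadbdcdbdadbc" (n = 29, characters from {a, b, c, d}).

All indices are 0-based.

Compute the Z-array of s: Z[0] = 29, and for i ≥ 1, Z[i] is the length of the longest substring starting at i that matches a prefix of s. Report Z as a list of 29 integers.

Z[0]=29
i=1: i≥r, start 0; Z[1]=0
i=2: i≥r, start 0; Z[2]=1 scan→box=[2,3)
i=3: i≥r, start 0; Z[3]=0
i=4: i≥r, start 0; Z[4]=2 scan→box=[4,6)
i=5: min(r-i=1, Z[1]=0)=0; Z[5]=0
i=6: i≥r, start 0; Z[6]=0
i=7: i≥r, start 0; Z[7]=1 scan→box=[7,8)
i=8: i≥r, start 0; Z[8]=1 scan→box=[8,9)
i=9: i≥r, start 0; Z[9]=6 scan→box=[9,15)
i=10: min(r-i=5, Z[1]=0)=0; Z[10]=0
i=11: min(r-i=4, Z[2]=1)=1; Z[11]=1
i=12: min(r-i=3, Z[3]=0)=0; Z[12]=0
i=13: min(r-i=2, Z[4]=2)=2; Z[13]=2
i=14: min(r-i=1, Z[5]=0)=0; Z[14]=0
i=15: i≥r, start 0; Z[15]=0
i=16: i≥r, start 0; Z[16]=0
i=17: i≥r, start 0; Z[17]=0
i=18: i≥r, start 0; Z[18]=1 scan→box=[18,19)
i=19: i≥r, start 0; Z[19]=0
i=20: i≥r, start 0; Z[20]=1 scan→box=[20,21)
i=21: i≥r, start 0; Z[21]=0
i=22: i≥r, start 0; Z[22]=1 scan→box=[22,23)
i=23: i≥r, start 0; Z[23]=0
i=24: i≥r, start 0; Z[24]=4 scan→box=[24,28)
i=25: min(r-i=3, Z[1]=0)=0; Z[25]=0
i=26: min(r-i=2, Z[2]=1)=1; Z[26]=1
i=27: min(r-i=1, Z[3]=0)=0; Z[27]=0
i=28: i≥r, start 0; Z[28]=0

[29, 0, 1, 0, 2, 0, 0, 1, 1, 6, 0, 1, 0, 2, 0, 0, 0, 0, 1, 0, 1, 0, 1, 0, 4, 0, 1, 0, 0]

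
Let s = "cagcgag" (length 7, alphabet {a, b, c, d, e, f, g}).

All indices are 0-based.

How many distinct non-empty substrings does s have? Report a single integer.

23

rank→(start, suffix):
  0 → (5, 'ag')
  1 → (1, 'agcgag')
  2 → (0, 'cagcgag')
  3 → (3, 'cgag')
  4 → (6, 'g')
  5 → (4, 'gag')
  6 → (2, 'gcgag')

SA = [5, 1, 0, 3, 6, 4, 2]
rank  pair      lcp
   1  s[5:],s[1:]  2  'ag'
   2  s[1:],s[0:]  0  ''
   3  s[0:],s[3:]  1  'c'
   4  s[3:],s[6:]  0  ''
   5  s[6:],s[4:]  1  'g'
   6  s[4:],s[2:]  1  'g'

n(n+1)/2 = 7·8/2 = 28
Σ LCP = 0 + 2 + 0 + 1 + 0 + 1 + 1 = 5
distinct = 28 − 5 = 23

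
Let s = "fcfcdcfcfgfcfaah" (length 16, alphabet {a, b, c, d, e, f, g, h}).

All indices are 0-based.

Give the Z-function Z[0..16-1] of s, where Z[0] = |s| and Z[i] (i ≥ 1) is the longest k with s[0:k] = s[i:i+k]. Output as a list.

Z[0]=16
i=1: fresh scan; Z[1]=0
i=2: fresh scan; Z[2]=2 extend→box=[2,4)
i=3: min(r-i=1, Z[1]=0)=0; Z[3]=0
i=4: fresh scan; Z[4]=0
i=5: fresh scan; Z[5]=0
i=6: fresh scan; Z[6]=3 extend→box=[6,9)
i=7: min(r-i=2, Z[1]=0)=0; Z[7]=0
i=8: min(r-i=1, Z[2]=2)=1; Z[8]=1
i=9: fresh scan; Z[9]=0
i=10: fresh scan; Z[10]=3 extend→box=[10,13)
i=11: min(r-i=2, Z[1]=0)=0; Z[11]=0
i=12: min(r-i=1, Z[2]=2)=1; Z[12]=1
i=13: fresh scan; Z[13]=0
i=14: fresh scan; Z[14]=0
i=15: fresh scan; Z[15]=0

[16, 0, 2, 0, 0, 0, 3, 0, 1, 0, 3, 0, 1, 0, 0, 0]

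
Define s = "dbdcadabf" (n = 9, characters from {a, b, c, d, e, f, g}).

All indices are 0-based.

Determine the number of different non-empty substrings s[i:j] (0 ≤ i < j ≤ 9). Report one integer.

rank | idx | suffix
   0 |   6 | abf
   1 |   4 | adabf
   2 |   1 | bdcadabf
   3 |   7 | bf
   4 |   3 | cadabf
   5 |   5 | dabf
   6 |   0 | dbdcadabf
   7 |   2 | dcadabf
   8 |   8 | f

SA = [6, 4, 1, 7, 3, 5, 0, 2, 8]
rank  pair      lcp
   1  s[6:],s[4:]  1  'a'
   2  s[4:],s[1:]  0  ''
   3  s[1:],s[7:]  1  'b'
   4  s[7:],s[3:]  0  ''
   5  s[3:],s[5:]  0  ''
   6  s[5:],s[0:]  1  'd'
   7  s[0:],s[2:]  1  'd'
   8  s[2:],s[8:]  0  ''

n(n+1)/2 = 9·10/2 = 45
Σ LCP = 0 + 1 + 0 + 1 + 0 + 0 + 1 + 1 + 0 = 4
distinct = 45 − 4 = 41

41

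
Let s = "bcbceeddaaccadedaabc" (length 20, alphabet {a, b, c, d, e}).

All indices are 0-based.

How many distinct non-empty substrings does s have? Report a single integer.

189

sorted suffixes:
  #0 SA[0]=16  'aabc'
  #1 SA[1]=8  'aaccadedaabc'
  #2 SA[2]=17  'abc'
  #3 SA[3]=9  'accadedaabc'
  #4 SA[4]=12  'adedaabc'
  #5 SA[5]=18  'bc'
  #6 SA[6]=0  'bcbceeddaaccadedaabc'
  #7 SA[7]=2  'bceeddaaccadedaabc'
  #8 SA[8]=19  'c'
  #9 SA[9]=11  'cadedaabc'
  #10 SA[10]=1  'cbceeddaaccadedaabc'
  #11 SA[11]=10  'ccadedaabc'
  #12 SA[12]=3  'ceeddaaccadedaabc'
  #13 SA[13]=15  'daabc'
  #14 SA[14]=7  'daaccadedaabc'
  #15 SA[15]=6  'ddaaccadedaabc'
  #16 SA[16]=13  'dedaabc'
  #17 SA[17]=14  'edaabc'
  #18 SA[18]=5  'eddaaccadedaabc'
  #19 SA[19]=4  'eeddaaccadedaabc'

SA = [16, 8, 17, 9, 12, 18, 0, 2, 19, 11, 1, 10, 3, 15, 7, 6, 13, 14, 5, 4]
i: (SA[i-1],SA[i]) lcp shared
  1: (16,8) 2 'aa'
  2: (8,17) 1 'a'
  3: (17,9) 1 'a'
  4: (9,12) 1 'a'
  5: (12,18) 0 ''
  6: (18,0) 2 'bc'
  7: (0,2) 2 'bc'
  8: (2,19) 0 ''
  9: (19,11) 1 'c'
  10: (11,1) 1 'c'
  11: (1,10) 1 'c'
  12: (10,3) 1 'c'
  13: (3,15) 0 ''
  14: (15,7) 3 'daa'
  15: (7,6) 1 'd'
  16: (6,13) 1 'd'
  17: (13,14) 0 ''
  18: (14,5) 2 'ed'
  19: (5,4) 1 'e'

n(n+1)/2 = 20·21/2 = 210
Σ LCP = 0 + 2 + 1 + 1 + 1 + 0 + 2 + 2 + 0 + 1 + 1 + 1 + 1 + 0 + 3 + 1 + 1 + 0 + 2 + 1 = 21
distinct = 210 − 21 = 189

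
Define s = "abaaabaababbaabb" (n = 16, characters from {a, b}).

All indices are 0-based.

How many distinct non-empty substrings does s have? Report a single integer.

rank→(start, suffix):
  0 → (2, 'aaabaababbaabb')
  1 → (3, 'aabaababbaabb')
  2 → (6, 'aababbaabb')
  3 → (12, 'aabb')
  4 → (0, 'abaaabaababbaabb')
  5 → (4, 'abaababbaabb')
  6 → (7, 'ababbaabb')
  7 → (13, 'abb')
  8 → (9, 'abbaabb')
  9 → (15, 'b')
  10 → (1, 'baaabaababbaabb')
  11 → (5, 'baababbaabb')
  12 → (11, 'baabb')
  13 → (8, 'babbaabb')
  14 → (14, 'bb')
  15 → (10, 'bbaabb')

SA = [2, 3, 6, 12, 0, 4, 7, 13, 9, 15, 1, 5, 11, 8, 14, 10]
i: (SA[i-1],SA[i]) lcp shared
  1: (2,3) 2 'aa'
  2: (3,6) 4 'aaba'
  3: (6,12) 3 'aab'
  4: (12,0) 1 'a'
  5: (0,4) 4 'abaa'
  6: (4,7) 3 'aba'
  7: (7,13) 2 'ab'
  8: (13,9) 3 'abb'
  9: (9,15) 0 ''
  10: (15,1) 1 'b'
  11: (1,5) 3 'baa'
  12: (5,11) 4 'baab'
  13: (11,8) 2 'ba'
  14: (8,14) 1 'b'
  15: (14,10) 2 'bb'

n(n+1)/2 = 16·17/2 = 136
Σ LCP = 0 + 2 + 4 + 3 + 1 + 4 + 3 + 2 + 3 + 0 + 1 + 3 + 4 + 2 + 1 + 2 = 35
distinct = 136 − 35 = 101

101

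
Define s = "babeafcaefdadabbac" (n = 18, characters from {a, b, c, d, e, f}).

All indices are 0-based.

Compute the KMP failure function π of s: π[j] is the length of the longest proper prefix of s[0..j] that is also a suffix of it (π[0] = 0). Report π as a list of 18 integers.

π[0] = 0
j=1 s[j]='a': π[1]=0 (border '')
j=2 s[j]='b': π[2]=1 (border 'b')
j=3 s[j]='e': k: 1→0; π[3]=0 (border '')
j=4 s[j]='a': π[4]=0 (border '')
j=5 s[j]='f': π[5]=0 (border '')
j=6 s[j]='c': π[6]=0 (border '')
j=7 s[j]='a': π[7]=0 (border '')
j=8 s[j]='e': π[8]=0 (border '')
j=9 s[j]='f': π[9]=0 (border '')
j=10 s[j]='d': π[10]=0 (border '')
j=11 s[j]='a': π[11]=0 (border '')
j=12 s[j]='d': π[12]=0 (border '')
j=13 s[j]='a': π[13]=0 (border '')
j=14 s[j]='b': π[14]=1 (border 'b')
j=15 s[j]='b': k: 1→0; π[15]=1 (border 'b')
j=16 s[j]='a': π[16]=2 (border 'ba')
j=17 s[j]='c': k: 2→0; π[17]=0 (border '')

[0, 0, 1, 0, 0, 0, 0, 0, 0, 0, 0, 0, 0, 0, 1, 1, 2, 0]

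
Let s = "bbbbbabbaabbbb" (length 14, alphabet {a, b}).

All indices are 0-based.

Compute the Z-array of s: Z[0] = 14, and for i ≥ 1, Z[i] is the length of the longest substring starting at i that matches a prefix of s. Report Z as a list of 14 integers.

[14, 4, 3, 2, 1, 0, 2, 1, 0, 0, 4, 3, 2, 1]

Z[0]=14
i=1: outside box; Z[1]=4 scan→box=[1,5)
i=2: min(r-i=3, Z[1]=4)=3; Z[2]=3
i=3: min(r-i=2, Z[2]=3)=2; Z[3]=2
i=4: min(r-i=1, Z[3]=2)=1; Z[4]=1
i=5: outside box; Z[5]=0
i=6: outside box; Z[6]=2 scan→box=[6,8)
i=7: min(r-i=1, Z[1]=4)=1; Z[7]=1
i=8: outside box; Z[8]=0
i=9: outside box; Z[9]=0
i=10: outside box; Z[10]=4 scan→box=[10,14)
i=11: min(r-i=3, Z[1]=4)=3; Z[11]=3
i=12: min(r-i=2, Z[2]=3)=2; Z[12]=2
i=13: min(r-i=1, Z[3]=2)=1; Z[13]=1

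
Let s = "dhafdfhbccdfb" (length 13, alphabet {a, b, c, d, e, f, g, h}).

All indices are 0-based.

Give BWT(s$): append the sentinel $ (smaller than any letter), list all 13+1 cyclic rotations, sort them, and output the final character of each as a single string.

bhfhbccf$daddf

rank  rotation        last
    0  $dhafdfhbccdfb  b
    1  afdfhbccdfb$dh  h
    2  b$dhafdfhbccdf  f
    3  bccdfb$dhafdfh  h
    4  ccdfb$dhafdfhb  b
    5  cdfb$dhafdfhbc  c
    6  dfb$dhafdfhbcc  c
    7  dfhbccdfb$dhaf  f
    8  dhafdfhbccdfb$  $
    9  fb$dhafdfhbccd  d
   10  fdfhbccdfb$dha  a
   11  fhbccdfb$dhafd  d
   12  hafdfhbccdfb$d  d
   13  hbccdfb$dhafdf  f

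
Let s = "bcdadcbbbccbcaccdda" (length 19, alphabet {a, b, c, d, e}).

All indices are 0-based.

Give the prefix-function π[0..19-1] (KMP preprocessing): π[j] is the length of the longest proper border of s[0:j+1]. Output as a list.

[0, 0, 0, 0, 0, 0, 1, 1, 1, 2, 0, 1, 2, 0, 0, 0, 0, 0, 0]

π[0] = 0
j=1 s[j]='c': π[1]=0 (border '')
j=2 s[j]='d': π[2]=0 (border '')
j=3 s[j]='a': π[3]=0 (border '')
j=4 s[j]='d': π[4]=0 (border '')
j=5 s[j]='c': π[5]=0 (border '')
j=6 s[j]='b': π[6]=1 (border 'b')
j=7 s[j]='b': k: 1→0; π[7]=1 (border 'b')
j=8 s[j]='b': k: 1→0; π[8]=1 (border 'b')
j=9 s[j]='c': π[9]=2 (border 'bc')
j=10 s[j]='c': k: 2→0; π[10]=0 (border '')
j=11 s[j]='b': π[11]=1 (border 'b')
j=12 s[j]='c': π[12]=2 (border 'bc')
j=13 s[j]='a': k: 2→0; π[13]=0 (border '')
j=14 s[j]='c': π[14]=0 (border '')
j=15 s[j]='c': π[15]=0 (border '')
j=16 s[j]='d': π[16]=0 (border '')
j=17 s[j]='d': π[17]=0 (border '')
j=18 s[j]='a': π[18]=0 (border '')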